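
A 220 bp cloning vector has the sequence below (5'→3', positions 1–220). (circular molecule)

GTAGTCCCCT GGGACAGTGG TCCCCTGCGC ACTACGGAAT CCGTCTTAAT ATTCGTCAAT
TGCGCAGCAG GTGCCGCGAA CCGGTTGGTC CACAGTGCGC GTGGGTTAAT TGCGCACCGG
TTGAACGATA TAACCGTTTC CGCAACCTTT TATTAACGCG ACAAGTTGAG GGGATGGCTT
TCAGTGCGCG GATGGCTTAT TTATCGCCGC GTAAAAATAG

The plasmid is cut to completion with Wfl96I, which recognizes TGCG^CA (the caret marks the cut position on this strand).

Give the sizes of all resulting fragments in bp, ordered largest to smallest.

Wfl96I sites (TGCGCA) start at positions 26, 61, 111.
Wfl96I cuts after base 4 of each site, so after positions 29, 64, 114.
Circular molecule, 3 cuts → 3 fragments:
  30–64 → 35 bp
  65–114 → 50 bp
  115–220 then 1–29 → 106 + 29 = 135 bp
Sorted largest to smallest: 135, 50, 35 bp.

135, 50, 35 bp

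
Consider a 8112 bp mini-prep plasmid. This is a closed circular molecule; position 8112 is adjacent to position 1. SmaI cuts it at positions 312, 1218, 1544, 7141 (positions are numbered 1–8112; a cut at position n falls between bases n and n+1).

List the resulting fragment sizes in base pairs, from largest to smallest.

Circular molecule, 4 cuts → 4 fragments:
  1218 − 312 = 906 bp
  1544 − 1218 = 326 bp
  7141 − 1544 = 5597 bp
  wrap: 8112 − 7141 + 312 = 1283 bp
Sorted largest to smallest: 5597, 1283, 906, 326 bp.

5597, 1283, 906, 326 bp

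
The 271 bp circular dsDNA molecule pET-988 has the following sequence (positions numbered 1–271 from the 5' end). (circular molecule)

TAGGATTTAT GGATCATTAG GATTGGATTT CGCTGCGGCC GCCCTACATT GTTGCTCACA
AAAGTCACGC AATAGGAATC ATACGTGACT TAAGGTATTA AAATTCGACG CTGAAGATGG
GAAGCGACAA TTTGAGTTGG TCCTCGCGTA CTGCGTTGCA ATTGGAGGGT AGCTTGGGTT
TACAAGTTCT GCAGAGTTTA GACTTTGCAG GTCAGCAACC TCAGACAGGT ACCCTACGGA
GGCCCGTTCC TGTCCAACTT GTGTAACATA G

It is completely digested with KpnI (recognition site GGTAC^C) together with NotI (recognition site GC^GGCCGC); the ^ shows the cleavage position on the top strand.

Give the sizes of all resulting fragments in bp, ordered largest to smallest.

The KpnI site (GGTACC) starts at position 228.
KpnI cuts after base 5 of each site (before the last base), so after position 232.
The NotI site (GCGGCCGC) starts at position 35.
NotI cuts after base 2 of each site, so after position 36.
Combined cut positions: 36, 232.
Circular molecule, 2 cuts → 2 fragments:
  37–232 → 196 bp
  233–271 then 1–36 → 39 + 36 = 75 bp
Sorted largest to smallest: 196, 75 bp.

196, 75 bp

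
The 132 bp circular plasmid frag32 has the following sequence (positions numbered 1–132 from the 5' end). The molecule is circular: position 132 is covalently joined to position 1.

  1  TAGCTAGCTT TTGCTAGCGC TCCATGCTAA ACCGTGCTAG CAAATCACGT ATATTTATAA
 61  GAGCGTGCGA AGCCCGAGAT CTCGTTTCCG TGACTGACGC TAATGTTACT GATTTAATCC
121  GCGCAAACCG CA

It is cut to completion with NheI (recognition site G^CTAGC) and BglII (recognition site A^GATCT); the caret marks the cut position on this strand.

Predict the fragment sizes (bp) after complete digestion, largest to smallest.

58, 41, 23, 10 bp

NheI sites (GCTAGC) start at positions 3, 13, 36.
NheI cuts after the first base of each site, so after positions 3, 13, 36.
The BglII site (AGATCT) starts at position 77.
BglII cuts after the first base of each site, so after position 77.
Combined cut positions: 3, 13, 36, 77.
Circular molecule, 4 cuts → 4 fragments:
  4–13 → 10 bp
  14–36 → 23 bp
  37–77 → 41 bp
  78–132 then 1–3 → 55 + 3 = 58 bp
Sorted largest to smallest: 58, 41, 23, 10 bp.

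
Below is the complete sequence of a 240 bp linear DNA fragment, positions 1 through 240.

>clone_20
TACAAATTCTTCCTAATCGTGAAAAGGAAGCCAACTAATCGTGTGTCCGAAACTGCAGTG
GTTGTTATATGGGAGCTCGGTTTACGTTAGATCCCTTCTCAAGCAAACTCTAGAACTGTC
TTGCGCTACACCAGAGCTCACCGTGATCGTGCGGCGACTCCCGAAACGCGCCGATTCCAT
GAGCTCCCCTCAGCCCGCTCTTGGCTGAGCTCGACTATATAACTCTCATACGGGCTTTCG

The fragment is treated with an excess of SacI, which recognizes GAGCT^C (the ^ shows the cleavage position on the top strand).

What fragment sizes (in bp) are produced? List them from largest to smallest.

77, 61, 47, 29, 26 bp

SacI sites (GAGCTC) start at positions 73, 134, 181, 207.
SacI cuts after base 5 of each site (before the last base), so after positions 77, 138, 185, 211.
Linear molecule, 4 cuts → 5 fragments:
  1–77 → 77 bp
  78–138 → 61 bp
  139–185 → 47 bp
  186–211 → 26 bp
  212–240 → 29 bp
Sorted largest to smallest: 77, 61, 47, 29, 26 bp.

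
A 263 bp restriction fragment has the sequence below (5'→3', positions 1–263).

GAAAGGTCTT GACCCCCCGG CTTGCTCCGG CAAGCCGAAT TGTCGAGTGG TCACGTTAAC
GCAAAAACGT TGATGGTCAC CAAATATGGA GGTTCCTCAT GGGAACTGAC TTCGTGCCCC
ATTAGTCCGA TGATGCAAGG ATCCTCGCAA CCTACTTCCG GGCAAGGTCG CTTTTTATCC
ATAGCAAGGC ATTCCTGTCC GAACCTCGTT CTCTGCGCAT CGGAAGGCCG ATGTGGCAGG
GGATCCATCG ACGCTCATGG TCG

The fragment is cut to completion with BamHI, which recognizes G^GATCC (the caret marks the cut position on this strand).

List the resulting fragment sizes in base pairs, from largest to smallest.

139, 102, 22 bp

BamHI sites (GGATCC) start at positions 139, 241.
BamHI cuts after the first base of each site, so after positions 139, 241.
Linear molecule, 2 cuts → 3 fragments:
  1–139 → 139 bp
  140–241 → 102 bp
  242–263 → 22 bp
Sorted largest to smallest: 139, 102, 22 bp.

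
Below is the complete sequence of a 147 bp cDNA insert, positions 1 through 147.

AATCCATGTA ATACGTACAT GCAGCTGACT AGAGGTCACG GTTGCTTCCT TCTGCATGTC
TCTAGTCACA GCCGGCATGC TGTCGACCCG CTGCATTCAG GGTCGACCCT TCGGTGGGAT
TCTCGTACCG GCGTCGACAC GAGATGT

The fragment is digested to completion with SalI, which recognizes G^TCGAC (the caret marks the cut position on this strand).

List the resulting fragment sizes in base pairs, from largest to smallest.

SalI sites (GTCGAC) start at positions 82, 102, 133.
SalI cuts after the first base of each site, so after positions 82, 102, 133.
Linear molecule, 3 cuts → 4 fragments:
  1–82 → 82 bp
  83–102 → 20 bp
  103–133 → 31 bp
  134–147 → 14 bp
Sorted largest to smallest: 82, 31, 20, 14 bp.

82, 31, 20, 14 bp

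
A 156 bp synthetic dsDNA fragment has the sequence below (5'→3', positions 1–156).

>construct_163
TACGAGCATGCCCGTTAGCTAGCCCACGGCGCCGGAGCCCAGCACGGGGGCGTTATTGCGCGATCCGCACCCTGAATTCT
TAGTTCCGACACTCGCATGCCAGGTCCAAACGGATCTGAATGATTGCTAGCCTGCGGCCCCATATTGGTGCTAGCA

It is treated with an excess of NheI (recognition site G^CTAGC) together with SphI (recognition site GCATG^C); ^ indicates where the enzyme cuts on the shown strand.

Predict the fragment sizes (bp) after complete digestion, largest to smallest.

NheI sites (GCTAGC) start at positions 18, 126, 150.
NheI cuts after the first base of each site, so after positions 18, 126, 150.
SphI sites (GCATGC) start at positions 6, 95.
SphI cuts after base 5 of each site (before the last base), so after positions 10, 99.
Combined cut positions: 10, 18, 99, 126, 150.
Linear molecule, 5 cuts → 6 fragments:
  1–10 → 10 bp
  11–18 → 8 bp
  19–99 → 81 bp
  100–126 → 27 bp
  127–150 → 24 bp
  151–156 → 6 bp
Sorted largest to smallest: 81, 27, 24, 10, 8, 6 bp.

81, 27, 24, 10, 8, 6 bp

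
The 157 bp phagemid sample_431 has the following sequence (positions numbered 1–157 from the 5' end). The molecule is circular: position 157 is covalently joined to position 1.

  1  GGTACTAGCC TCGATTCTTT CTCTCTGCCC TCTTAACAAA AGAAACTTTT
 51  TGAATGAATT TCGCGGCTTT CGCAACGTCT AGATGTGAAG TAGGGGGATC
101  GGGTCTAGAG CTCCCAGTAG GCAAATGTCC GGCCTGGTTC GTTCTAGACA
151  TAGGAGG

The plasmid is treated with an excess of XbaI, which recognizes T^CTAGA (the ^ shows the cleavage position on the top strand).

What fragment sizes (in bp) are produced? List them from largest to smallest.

XbaI sites (TCTAGA) start at positions 78, 104, 143.
XbaI cuts after the first base of each site, so after positions 78, 104, 143.
Circular molecule, 3 cuts → 3 fragments:
  79–104 → 26 bp
  105–143 → 39 bp
  144–157 then 1–78 → 14 + 78 = 92 bp
Sorted largest to smallest: 92, 39, 26 bp.

92, 39, 26 bp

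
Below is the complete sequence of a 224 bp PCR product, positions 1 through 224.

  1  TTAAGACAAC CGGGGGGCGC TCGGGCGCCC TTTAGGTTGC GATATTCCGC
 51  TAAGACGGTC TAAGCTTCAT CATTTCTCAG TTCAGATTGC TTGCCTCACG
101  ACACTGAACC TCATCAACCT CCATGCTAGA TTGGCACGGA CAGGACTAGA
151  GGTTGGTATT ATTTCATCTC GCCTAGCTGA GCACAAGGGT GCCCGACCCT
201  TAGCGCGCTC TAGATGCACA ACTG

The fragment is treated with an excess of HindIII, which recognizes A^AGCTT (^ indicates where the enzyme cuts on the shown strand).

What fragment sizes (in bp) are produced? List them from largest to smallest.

The HindIII site (AAGCTT) starts at position 62.
HindIII cuts after the first base of each site, so after position 62.
Linear molecule, 1 cut → 2 fragments:
  1–62 → 62 bp
  63–224 → 162 bp
Sorted largest to smallest: 162, 62 bp.

162, 62 bp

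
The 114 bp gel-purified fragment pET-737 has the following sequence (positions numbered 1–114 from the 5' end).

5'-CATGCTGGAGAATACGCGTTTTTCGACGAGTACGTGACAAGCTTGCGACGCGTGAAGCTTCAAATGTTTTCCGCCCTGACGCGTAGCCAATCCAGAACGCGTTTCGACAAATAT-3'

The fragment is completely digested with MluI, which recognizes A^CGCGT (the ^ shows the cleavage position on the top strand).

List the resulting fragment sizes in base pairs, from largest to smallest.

34, 31, 18, 17, 14 bp

MluI sites (ACGCGT) start at positions 14, 48, 79, 97.
MluI cuts after the first base of each site, so after positions 14, 48, 79, 97.
Linear molecule, 4 cuts → 5 fragments:
  1–14 → 14 bp
  15–48 → 34 bp
  49–79 → 31 bp
  80–97 → 18 bp
  98–114 → 17 bp
Sorted largest to smallest: 34, 31, 18, 17, 14 bp.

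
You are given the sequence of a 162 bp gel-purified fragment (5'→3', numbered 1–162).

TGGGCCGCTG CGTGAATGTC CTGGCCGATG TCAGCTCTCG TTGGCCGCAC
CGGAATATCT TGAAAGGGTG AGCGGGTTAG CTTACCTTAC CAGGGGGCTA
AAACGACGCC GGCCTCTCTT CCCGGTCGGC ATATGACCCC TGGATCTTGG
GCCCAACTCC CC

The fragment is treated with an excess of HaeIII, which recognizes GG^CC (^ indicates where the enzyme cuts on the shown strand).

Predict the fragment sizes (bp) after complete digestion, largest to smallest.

68, 39, 20, 20, 11, 4 bp

HaeIII sites (GGCC) start at positions 3, 23, 43, 111, 150.
HaeIII cuts after base 2 of each site, so after positions 4, 24, 44, 112, 151.
Linear molecule, 5 cuts → 6 fragments:
  1–4 → 4 bp
  5–24 → 20 bp
  25–44 → 20 bp
  45–112 → 68 bp
  113–151 → 39 bp
  152–162 → 11 bp
Sorted largest to smallest: 68, 39, 20, 20, 11, 4 bp.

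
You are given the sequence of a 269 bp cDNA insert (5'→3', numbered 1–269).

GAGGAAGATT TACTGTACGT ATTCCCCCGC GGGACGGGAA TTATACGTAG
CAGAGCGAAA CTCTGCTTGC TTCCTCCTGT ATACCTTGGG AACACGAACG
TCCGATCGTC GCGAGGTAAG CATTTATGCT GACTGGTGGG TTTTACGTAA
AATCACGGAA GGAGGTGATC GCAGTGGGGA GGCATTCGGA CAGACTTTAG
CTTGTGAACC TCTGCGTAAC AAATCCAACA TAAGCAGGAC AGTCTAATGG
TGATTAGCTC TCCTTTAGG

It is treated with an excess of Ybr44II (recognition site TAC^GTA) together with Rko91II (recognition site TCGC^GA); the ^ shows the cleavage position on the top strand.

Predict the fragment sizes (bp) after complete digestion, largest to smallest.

Ybr44II sites (TACGTA) start at positions 16, 44, 144.
Ybr44II cuts after base 3 of each site, so after positions 18, 46, 146.
The Rko91II site (TCGCGA) starts at position 109.
Rko91II cuts after base 4 of each site, so after position 112.
Combined cut positions: 18, 46, 112, 146.
Linear molecule, 4 cuts → 5 fragments:
  1–18 → 18 bp
  19–46 → 28 bp
  47–112 → 66 bp
  113–146 → 34 bp
  147–269 → 123 bp
Sorted largest to smallest: 123, 66, 34, 28, 18 bp.

123, 66, 34, 28, 18 bp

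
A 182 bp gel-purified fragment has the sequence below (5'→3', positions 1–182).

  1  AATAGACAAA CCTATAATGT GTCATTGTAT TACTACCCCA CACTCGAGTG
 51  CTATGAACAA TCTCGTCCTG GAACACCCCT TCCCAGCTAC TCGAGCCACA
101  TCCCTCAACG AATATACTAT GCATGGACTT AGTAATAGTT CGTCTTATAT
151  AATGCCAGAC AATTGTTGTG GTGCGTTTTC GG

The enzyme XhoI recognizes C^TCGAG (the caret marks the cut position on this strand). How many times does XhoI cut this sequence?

2

CTCGAG occurs starting at positions 43, 90.
XhoI cuts at 2 sites.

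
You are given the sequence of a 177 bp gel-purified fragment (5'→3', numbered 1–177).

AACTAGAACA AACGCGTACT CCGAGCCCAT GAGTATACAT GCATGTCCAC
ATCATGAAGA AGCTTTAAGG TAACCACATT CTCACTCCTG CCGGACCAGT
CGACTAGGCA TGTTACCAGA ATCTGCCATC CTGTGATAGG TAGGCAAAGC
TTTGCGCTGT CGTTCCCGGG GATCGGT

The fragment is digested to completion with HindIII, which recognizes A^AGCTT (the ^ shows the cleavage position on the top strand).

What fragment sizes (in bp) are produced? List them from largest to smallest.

87, 60, 30 bp

HindIII sites (AAGCTT) start at positions 60, 147.
HindIII cuts after the first base of each site, so after positions 60, 147.
Linear molecule, 2 cuts → 3 fragments:
  1–60 → 60 bp
  61–147 → 87 bp
  148–177 → 30 bp
Sorted largest to smallest: 87, 60, 30 bp.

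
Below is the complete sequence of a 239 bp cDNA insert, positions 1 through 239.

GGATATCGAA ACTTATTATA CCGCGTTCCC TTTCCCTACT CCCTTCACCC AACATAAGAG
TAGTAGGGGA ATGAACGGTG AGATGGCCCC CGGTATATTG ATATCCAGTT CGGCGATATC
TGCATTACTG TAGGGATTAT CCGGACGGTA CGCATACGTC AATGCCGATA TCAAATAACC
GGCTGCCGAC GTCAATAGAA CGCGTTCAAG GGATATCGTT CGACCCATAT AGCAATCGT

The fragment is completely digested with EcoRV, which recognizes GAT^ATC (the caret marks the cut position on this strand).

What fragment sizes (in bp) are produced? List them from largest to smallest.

EcoRV sites (GATATC) start at positions 2, 100, 115, 167, 212.
EcoRV cuts after base 3 of each site, so after positions 4, 102, 117, 169, 214.
Linear molecule, 5 cuts → 6 fragments:
  1–4 → 4 bp
  5–102 → 98 bp
  103–117 → 15 bp
  118–169 → 52 bp
  170–214 → 45 bp
  215–239 → 25 bp
Sorted largest to smallest: 98, 52, 45, 25, 15, 4 bp.

98, 52, 45, 25, 15, 4 bp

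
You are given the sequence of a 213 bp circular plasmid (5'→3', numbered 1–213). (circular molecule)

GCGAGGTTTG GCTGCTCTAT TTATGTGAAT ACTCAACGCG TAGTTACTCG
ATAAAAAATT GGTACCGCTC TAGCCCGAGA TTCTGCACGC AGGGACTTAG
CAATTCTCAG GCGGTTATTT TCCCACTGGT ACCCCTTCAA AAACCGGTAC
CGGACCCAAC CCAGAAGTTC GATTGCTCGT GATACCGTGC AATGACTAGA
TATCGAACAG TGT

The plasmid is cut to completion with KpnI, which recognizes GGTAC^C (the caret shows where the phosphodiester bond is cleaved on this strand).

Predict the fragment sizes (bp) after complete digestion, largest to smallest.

128, 67, 18 bp

KpnI sites (GGTACC) start at positions 61, 128, 146.
KpnI cuts after base 5 of each site (before the last base), so after positions 65, 132, 150.
Circular molecule, 3 cuts → 3 fragments:
  66–132 → 67 bp
  133–150 → 18 bp
  151–213 then 1–65 → 63 + 65 = 128 bp
Sorted largest to smallest: 128, 67, 18 bp.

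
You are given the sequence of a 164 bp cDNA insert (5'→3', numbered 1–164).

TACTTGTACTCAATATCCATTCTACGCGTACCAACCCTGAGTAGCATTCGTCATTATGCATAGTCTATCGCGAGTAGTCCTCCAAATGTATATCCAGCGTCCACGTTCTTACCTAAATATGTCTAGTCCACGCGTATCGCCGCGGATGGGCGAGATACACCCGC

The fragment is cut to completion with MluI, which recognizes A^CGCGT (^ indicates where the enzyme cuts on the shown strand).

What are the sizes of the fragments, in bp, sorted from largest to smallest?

MluI sites (ACGCGT) start at positions 24, 130.
MluI cuts after the first base of each site, so after positions 24, 130.
Linear molecule, 2 cuts → 3 fragments:
  1–24 → 24 bp
  25–130 → 106 bp
  131–164 → 34 bp
Sorted largest to smallest: 106, 34, 24 bp.

106, 34, 24 bp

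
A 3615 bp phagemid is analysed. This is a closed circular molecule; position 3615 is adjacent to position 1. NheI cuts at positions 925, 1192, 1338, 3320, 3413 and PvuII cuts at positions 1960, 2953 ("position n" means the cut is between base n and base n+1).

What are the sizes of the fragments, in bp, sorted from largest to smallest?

Combined cut positions (sorted): 925, 1192, 1338, 1960, 2953, 3320, 3413.
Circular molecule, 7 cuts → 7 fragments:
  1192 − 925 = 267 bp
  1338 − 1192 = 146 bp
  1960 − 1338 = 622 bp
  2953 − 1960 = 993 bp
  3320 − 2953 = 367 bp
  3413 − 3320 = 93 bp
  wrap: 3615 − 3413 + 925 = 1127 bp
Sorted largest to smallest: 1127, 993, 622, 367, 267, 146, 93 bp.

1127, 993, 622, 367, 267, 146, 93 bp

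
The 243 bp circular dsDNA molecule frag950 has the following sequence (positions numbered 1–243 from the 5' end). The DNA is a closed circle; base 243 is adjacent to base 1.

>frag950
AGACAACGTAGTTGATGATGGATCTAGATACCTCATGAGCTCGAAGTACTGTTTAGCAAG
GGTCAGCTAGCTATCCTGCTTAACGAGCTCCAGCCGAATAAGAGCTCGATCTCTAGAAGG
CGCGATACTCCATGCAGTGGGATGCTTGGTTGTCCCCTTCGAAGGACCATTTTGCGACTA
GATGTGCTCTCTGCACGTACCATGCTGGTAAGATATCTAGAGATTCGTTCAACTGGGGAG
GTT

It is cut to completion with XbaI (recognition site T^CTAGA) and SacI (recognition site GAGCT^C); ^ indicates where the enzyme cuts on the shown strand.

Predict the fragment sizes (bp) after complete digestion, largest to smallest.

104, 50, 48, 18, 17, 6 bp

XbaI sites (TCTAGA) start at positions 23, 112, 216.
XbaI cuts after the first base of each site, so after positions 23, 112, 216.
SacI sites (GAGCTC) start at positions 37, 85, 102.
SacI cuts after base 5 of each site (before the last base), so after positions 41, 89, 106.
Combined cut positions: 23, 41, 89, 106, 112, 216.
Circular molecule, 6 cuts → 6 fragments:
  24–41 → 18 bp
  42–89 → 48 bp
  90–106 → 17 bp
  107–112 → 6 bp
  113–216 → 104 bp
  217–243 then 1–23 → 27 + 23 = 50 bp
Sorted largest to smallest: 104, 50, 48, 18, 17, 6 bp.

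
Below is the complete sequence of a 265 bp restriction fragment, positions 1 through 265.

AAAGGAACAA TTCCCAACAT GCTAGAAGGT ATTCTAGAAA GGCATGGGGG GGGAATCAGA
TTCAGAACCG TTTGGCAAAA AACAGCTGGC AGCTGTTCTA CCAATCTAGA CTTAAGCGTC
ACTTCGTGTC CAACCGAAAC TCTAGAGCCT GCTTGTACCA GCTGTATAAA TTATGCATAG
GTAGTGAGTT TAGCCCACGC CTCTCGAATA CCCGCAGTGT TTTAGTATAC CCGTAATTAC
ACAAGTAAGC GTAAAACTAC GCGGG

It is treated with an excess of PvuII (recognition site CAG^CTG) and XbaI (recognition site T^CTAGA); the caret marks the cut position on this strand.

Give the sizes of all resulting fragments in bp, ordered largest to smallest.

PvuII sites (CAGCTG) start at positions 83, 90, 159.
PvuII cuts after base 3 of each site, so after positions 85, 92, 161.
XbaI sites (TCTAGA) start at positions 33, 105, 141.
XbaI cuts after the first base of each site, so after positions 33, 105, 141.
Combined cut positions: 33, 85, 92, 105, 141, 161.
Linear molecule, 6 cuts → 7 fragments:
  1–33 → 33 bp
  34–85 → 52 bp
  86–92 → 7 bp
  93–105 → 13 bp
  106–141 → 36 bp
  142–161 → 20 bp
  162–265 → 104 bp
Sorted largest to smallest: 104, 52, 36, 33, 20, 13, 7 bp.

104, 52, 36, 33, 20, 13, 7 bp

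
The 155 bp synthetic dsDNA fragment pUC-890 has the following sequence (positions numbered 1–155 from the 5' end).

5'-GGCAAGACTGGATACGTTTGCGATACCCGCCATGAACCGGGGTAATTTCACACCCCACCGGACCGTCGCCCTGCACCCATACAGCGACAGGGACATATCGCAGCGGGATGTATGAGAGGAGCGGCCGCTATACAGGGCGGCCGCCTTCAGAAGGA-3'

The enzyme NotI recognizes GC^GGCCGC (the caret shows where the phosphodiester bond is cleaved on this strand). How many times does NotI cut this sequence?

GCGGCCGC occurs starting at positions 121, 137.
NotI cuts at 2 sites.

2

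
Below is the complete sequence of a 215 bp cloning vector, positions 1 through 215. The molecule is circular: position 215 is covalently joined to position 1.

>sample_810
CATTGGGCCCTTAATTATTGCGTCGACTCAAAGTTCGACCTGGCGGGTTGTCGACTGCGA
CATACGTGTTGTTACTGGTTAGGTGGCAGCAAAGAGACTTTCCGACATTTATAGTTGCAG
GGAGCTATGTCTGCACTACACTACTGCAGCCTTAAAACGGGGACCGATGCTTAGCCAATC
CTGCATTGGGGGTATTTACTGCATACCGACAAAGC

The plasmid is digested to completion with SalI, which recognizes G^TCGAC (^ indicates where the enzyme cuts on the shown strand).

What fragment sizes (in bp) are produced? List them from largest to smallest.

SalI sites (GTCGAC) start at positions 22, 50.
SalI cuts after the first base of each site, so after positions 22, 50.
Circular molecule, 2 cuts → 2 fragments:
  23–50 → 28 bp
  51–215 then 1–22 → 165 + 22 = 187 bp
Sorted largest to smallest: 187, 28 bp.

187, 28 bp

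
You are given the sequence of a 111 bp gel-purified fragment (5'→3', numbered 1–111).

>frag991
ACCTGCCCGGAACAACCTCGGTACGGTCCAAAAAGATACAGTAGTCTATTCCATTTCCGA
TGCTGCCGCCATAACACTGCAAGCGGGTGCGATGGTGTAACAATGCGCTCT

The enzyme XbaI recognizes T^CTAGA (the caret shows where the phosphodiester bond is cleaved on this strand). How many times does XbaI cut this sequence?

No occurrence of TCTAGA is present in the sequence.
XbaI does not cut: 0 sites.

0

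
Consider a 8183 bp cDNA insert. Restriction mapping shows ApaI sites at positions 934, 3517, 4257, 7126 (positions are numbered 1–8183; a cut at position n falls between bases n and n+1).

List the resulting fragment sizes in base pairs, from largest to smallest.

2869, 2583, 1057, 934, 740 bp

Linear molecule, 4 cuts → 5 fragments:
  934 − 0 = 934 bp
  3517 − 934 = 2583 bp
  4257 − 3517 = 740 bp
  7126 − 4257 = 2869 bp
  8183 − 7126 = 1057 bp
Sorted largest to smallest: 2869, 2583, 1057, 934, 740 bp.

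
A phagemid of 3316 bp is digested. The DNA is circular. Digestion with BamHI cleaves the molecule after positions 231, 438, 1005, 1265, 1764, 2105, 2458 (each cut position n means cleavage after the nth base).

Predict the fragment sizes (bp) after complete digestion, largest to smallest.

1089, 567, 499, 353, 341, 260, 207 bp

Circular molecule, 7 cuts → 7 fragments:
  438 − 231 = 207 bp
  1005 − 438 = 567 bp
  1265 − 1005 = 260 bp
  1764 − 1265 = 499 bp
  2105 − 1764 = 341 bp
  2458 − 2105 = 353 bp
  wrap: 3316 − 2458 + 231 = 1089 bp
Sorted largest to smallest: 1089, 567, 499, 353, 341, 260, 207 bp.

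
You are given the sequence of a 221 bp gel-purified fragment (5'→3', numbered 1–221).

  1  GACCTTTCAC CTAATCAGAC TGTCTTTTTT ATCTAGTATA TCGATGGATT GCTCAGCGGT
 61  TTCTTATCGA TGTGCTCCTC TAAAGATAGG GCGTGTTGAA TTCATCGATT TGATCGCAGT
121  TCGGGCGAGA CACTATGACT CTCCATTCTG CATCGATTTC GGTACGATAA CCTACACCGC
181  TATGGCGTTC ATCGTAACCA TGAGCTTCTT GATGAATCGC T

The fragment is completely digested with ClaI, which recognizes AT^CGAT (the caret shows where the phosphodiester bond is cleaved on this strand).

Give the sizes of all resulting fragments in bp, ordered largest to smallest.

ClaI sites (ATCGAT) start at positions 40, 66, 104, 152.
ClaI cuts after base 2 of each site, so after positions 41, 67, 105, 153.
Linear molecule, 4 cuts → 5 fragments:
  1–41 → 41 bp
  42–67 → 26 bp
  68–105 → 38 bp
  106–153 → 48 bp
  154–221 → 68 bp
Sorted largest to smallest: 68, 48, 41, 38, 26 bp.

68, 48, 41, 38, 26 bp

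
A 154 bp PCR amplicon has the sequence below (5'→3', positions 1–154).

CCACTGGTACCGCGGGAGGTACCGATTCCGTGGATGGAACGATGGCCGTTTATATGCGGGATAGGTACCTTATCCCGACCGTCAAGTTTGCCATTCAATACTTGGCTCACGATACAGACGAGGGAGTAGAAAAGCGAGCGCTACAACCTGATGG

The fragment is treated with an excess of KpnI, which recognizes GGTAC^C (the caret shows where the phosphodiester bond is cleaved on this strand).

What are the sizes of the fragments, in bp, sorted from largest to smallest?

KpnI sites (GGTACC) start at positions 6, 18, 64.
KpnI cuts after base 5 of each site (before the last base), so after positions 10, 22, 68.
Linear molecule, 3 cuts → 4 fragments:
  1–10 → 10 bp
  11–22 → 12 bp
  23–68 → 46 bp
  69–154 → 86 bp
Sorted largest to smallest: 86, 46, 12, 10 bp.

86, 46, 12, 10 bp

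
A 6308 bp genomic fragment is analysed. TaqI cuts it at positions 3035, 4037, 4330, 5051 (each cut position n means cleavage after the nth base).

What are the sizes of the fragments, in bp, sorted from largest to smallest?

3035, 1257, 1002, 721, 293 bp

Linear molecule, 4 cuts → 5 fragments:
  3035 − 0 = 3035 bp
  4037 − 3035 = 1002 bp
  4330 − 4037 = 293 bp
  5051 − 4330 = 721 bp
  6308 − 5051 = 1257 bp
Sorted largest to smallest: 3035, 1257, 1002, 721, 293 bp.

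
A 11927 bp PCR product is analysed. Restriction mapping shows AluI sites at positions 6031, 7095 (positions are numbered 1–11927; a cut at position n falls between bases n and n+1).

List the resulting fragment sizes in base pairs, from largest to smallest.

6031, 4832, 1064 bp

Linear molecule, 2 cuts → 3 fragments:
  6031 − 0 = 6031 bp
  7095 − 6031 = 1064 bp
  11927 − 7095 = 4832 bp
Sorted largest to smallest: 6031, 4832, 1064 bp.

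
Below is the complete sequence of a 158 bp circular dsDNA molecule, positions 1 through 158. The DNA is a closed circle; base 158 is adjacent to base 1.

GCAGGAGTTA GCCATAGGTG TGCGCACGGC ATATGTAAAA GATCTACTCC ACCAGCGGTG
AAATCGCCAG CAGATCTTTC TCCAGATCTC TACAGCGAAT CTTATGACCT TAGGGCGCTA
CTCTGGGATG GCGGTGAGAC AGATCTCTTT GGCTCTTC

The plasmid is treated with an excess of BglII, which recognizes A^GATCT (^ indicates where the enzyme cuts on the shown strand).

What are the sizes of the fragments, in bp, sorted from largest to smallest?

57, 57, 32, 12 bp

BglII sites (AGATCT) start at positions 40, 72, 84, 141.
BglII cuts after the first base of each site, so after positions 40, 72, 84, 141.
Circular molecule, 4 cuts → 4 fragments:
  41–72 → 32 bp
  73–84 → 12 bp
  85–141 → 57 bp
  142–158 then 1–40 → 17 + 40 = 57 bp
Sorted largest to smallest: 57, 57, 32, 12 bp.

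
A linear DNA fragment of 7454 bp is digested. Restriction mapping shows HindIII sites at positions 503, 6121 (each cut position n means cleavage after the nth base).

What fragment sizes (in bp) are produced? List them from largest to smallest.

Linear molecule, 2 cuts → 3 fragments:
  503 − 0 = 503 bp
  6121 − 503 = 5618 bp
  7454 − 6121 = 1333 bp
Sorted largest to smallest: 5618, 1333, 503 bp.

5618, 1333, 503 bp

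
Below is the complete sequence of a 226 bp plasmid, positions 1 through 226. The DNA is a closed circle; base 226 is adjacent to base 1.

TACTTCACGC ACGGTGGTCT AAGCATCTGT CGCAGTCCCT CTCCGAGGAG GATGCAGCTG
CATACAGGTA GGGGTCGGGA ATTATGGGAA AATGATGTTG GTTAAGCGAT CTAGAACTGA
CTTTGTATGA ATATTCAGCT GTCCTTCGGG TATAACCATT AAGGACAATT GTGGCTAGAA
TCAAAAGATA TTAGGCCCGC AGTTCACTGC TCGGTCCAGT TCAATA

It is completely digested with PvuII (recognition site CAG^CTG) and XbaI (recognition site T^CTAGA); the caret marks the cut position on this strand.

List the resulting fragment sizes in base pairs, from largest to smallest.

PvuII sites (CAGCTG) start at positions 55, 136.
PvuII cuts after base 3 of each site, so after positions 57, 138.
The XbaI site (TCTAGA) starts at position 110.
XbaI cuts after the first base of each site, so after position 110.
Combined cut positions: 57, 110, 138.
Circular molecule, 3 cuts → 3 fragments:
  58–110 → 53 bp
  111–138 → 28 bp
  139–226 then 1–57 → 88 + 57 = 145 bp
Sorted largest to smallest: 145, 53, 28 bp.

145, 53, 28 bp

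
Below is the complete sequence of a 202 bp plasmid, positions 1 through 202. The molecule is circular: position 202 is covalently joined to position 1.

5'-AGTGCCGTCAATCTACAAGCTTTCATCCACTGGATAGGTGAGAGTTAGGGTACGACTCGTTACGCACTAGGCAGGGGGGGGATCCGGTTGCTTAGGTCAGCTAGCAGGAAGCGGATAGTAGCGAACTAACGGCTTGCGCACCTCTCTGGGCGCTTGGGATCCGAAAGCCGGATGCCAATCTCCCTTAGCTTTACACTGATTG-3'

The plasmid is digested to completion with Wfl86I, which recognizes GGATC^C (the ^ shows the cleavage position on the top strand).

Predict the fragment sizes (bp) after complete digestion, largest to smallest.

Wfl86I sites (GGATCC) start at positions 80, 157.
Wfl86I cuts after base 5 of each site (before the last base), so after positions 84, 161.
Circular molecule, 2 cuts → 2 fragments:
  85–161 → 77 bp
  162–202 then 1–84 → 41 + 84 = 125 bp
Sorted largest to smallest: 125, 77 bp.

125, 77 bp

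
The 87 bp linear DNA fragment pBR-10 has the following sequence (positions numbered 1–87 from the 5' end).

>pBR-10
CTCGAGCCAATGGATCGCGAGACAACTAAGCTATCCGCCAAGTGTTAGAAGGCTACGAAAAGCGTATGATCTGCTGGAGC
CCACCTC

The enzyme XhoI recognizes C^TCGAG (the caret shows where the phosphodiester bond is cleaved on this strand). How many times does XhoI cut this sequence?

1

CTCGAG occurs starting at position 1.
XhoI cuts at 1 site.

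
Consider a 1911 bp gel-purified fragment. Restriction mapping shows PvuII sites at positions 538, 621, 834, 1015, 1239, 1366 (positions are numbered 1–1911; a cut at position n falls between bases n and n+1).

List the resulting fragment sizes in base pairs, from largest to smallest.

545, 538, 224, 213, 181, 127, 83 bp

Linear molecule, 6 cuts → 7 fragments:
  538 − 0 = 538 bp
  621 − 538 = 83 bp
  834 − 621 = 213 bp
  1015 − 834 = 181 bp
  1239 − 1015 = 224 bp
  1366 − 1239 = 127 bp
  1911 − 1366 = 545 bp
Sorted largest to smallest: 545, 538, 224, 213, 181, 127, 83 bp.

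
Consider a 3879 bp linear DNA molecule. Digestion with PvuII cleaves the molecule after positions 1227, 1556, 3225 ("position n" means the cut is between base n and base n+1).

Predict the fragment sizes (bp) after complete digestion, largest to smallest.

Linear molecule, 3 cuts → 4 fragments:
  1227 − 0 = 1227 bp
  1556 − 1227 = 329 bp
  3225 − 1556 = 1669 bp
  3879 − 3225 = 654 bp
Sorted largest to smallest: 1669, 1227, 654, 329 bp.

1669, 1227, 654, 329 bp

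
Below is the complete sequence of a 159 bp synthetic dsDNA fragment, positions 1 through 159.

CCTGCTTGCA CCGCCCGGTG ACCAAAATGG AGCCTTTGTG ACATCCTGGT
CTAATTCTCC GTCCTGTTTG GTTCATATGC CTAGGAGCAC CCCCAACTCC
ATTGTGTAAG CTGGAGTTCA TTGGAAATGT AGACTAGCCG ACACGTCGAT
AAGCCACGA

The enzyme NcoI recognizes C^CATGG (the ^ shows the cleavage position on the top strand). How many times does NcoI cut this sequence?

0

No occurrence of CCATGG is present in the sequence.
NcoI does not cut: 0 sites.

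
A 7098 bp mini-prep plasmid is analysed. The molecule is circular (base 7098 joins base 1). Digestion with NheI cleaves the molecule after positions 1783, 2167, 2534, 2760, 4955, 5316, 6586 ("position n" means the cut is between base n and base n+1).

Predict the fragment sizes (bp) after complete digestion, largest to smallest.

Circular molecule, 7 cuts → 7 fragments:
  2167 − 1783 = 384 bp
  2534 − 2167 = 367 bp
  2760 − 2534 = 226 bp
  4955 − 2760 = 2195 bp
  5316 − 4955 = 361 bp
  6586 − 5316 = 1270 bp
  wrap: 7098 − 6586 + 1783 = 2295 bp
Sorted largest to smallest: 2295, 2195, 1270, 384, 367, 361, 226 bp.

2295, 2195, 1270, 384, 367, 361, 226 bp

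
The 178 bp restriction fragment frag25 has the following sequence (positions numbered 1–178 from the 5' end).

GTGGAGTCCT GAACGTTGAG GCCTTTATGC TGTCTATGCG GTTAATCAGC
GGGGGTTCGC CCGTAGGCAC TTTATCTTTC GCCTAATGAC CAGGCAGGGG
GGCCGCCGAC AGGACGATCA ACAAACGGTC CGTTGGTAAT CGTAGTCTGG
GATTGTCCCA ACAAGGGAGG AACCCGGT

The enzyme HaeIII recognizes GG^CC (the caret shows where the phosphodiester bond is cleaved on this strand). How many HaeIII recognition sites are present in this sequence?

2

GGCC occurs starting at positions 20, 101.
HaeIII cuts at 2 sites.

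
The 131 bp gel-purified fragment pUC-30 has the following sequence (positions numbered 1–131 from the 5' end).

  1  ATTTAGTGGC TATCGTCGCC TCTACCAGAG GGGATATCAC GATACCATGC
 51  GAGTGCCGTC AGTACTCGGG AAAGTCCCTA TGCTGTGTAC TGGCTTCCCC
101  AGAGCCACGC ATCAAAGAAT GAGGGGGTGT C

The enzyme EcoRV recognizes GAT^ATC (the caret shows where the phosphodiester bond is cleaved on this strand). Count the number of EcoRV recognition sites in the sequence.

GATATC occurs starting at position 33.
EcoRV cuts at 1 site.

1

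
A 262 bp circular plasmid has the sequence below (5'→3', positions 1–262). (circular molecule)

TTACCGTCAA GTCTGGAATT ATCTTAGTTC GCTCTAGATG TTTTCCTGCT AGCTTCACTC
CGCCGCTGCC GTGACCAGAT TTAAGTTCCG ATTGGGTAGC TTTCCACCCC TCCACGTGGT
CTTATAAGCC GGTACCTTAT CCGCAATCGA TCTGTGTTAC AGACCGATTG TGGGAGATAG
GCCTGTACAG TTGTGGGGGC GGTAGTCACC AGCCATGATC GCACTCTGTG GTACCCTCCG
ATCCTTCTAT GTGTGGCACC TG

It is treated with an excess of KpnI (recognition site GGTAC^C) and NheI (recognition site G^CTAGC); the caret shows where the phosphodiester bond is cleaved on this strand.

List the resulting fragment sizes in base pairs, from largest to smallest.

KpnI sites (GGTACC) start at positions 131, 230.
KpnI cuts after base 5 of each site (before the last base), so after positions 135, 234.
The NheI site (GCTAGC) starts at position 48.
NheI cuts after the first base of each site, so after position 48.
Combined cut positions: 48, 135, 234.
Circular molecule, 3 cuts → 3 fragments:
  49–135 → 87 bp
  136–234 → 99 bp
  235–262 then 1–48 → 28 + 48 = 76 bp
Sorted largest to smallest: 99, 87, 76 bp.

99, 87, 76 bp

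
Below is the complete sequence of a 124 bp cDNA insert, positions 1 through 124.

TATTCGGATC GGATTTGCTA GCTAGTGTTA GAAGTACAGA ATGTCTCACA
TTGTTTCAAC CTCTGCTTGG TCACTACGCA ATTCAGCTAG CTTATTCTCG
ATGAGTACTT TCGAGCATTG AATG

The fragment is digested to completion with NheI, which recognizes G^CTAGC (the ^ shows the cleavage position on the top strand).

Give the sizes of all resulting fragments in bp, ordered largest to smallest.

NheI sites (GCTAGC) start at positions 17, 86.
NheI cuts after the first base of each site, so after positions 17, 86.
Linear molecule, 2 cuts → 3 fragments:
  1–17 → 17 bp
  18–86 → 69 bp
  87–124 → 38 bp
Sorted largest to smallest: 69, 38, 17 bp.

69, 38, 17 bp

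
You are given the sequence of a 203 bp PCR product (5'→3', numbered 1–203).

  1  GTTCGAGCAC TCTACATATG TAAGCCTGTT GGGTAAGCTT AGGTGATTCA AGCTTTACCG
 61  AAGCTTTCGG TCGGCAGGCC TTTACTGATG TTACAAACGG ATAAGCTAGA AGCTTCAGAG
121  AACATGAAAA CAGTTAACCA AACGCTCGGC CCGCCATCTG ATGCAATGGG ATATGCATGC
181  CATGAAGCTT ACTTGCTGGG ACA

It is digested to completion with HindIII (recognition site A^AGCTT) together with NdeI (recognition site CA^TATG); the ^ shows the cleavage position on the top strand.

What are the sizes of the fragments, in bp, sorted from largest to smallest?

75, 49, 19, 18, 16, 15, 11 bp

HindIII sites (AAGCTT) start at positions 35, 50, 61, 110, 185.
HindIII cuts after the first base of each site, so after positions 35, 50, 61, 110, 185.
The NdeI site (CATATG) starts at position 15.
NdeI cuts after base 2 of each site, so after position 16.
Combined cut positions: 16, 35, 50, 61, 110, 185.
Linear molecule, 6 cuts → 7 fragments:
  1–16 → 16 bp
  17–35 → 19 bp
  36–50 → 15 bp
  51–61 → 11 bp
  62–110 → 49 bp
  111–185 → 75 bp
  186–203 → 18 bp
Sorted largest to smallest: 75, 49, 19, 18, 16, 15, 11 bp.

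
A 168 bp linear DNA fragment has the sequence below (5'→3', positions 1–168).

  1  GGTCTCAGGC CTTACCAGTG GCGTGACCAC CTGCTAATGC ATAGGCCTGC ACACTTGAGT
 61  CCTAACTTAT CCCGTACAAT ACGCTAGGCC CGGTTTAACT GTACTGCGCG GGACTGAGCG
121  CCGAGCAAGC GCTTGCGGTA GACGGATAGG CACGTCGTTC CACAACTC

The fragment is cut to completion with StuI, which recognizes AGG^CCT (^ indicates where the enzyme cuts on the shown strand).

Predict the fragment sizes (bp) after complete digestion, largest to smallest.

StuI sites (AGGCCT) start at positions 7, 43.
StuI cuts after base 3 of each site, so after positions 9, 45.
Linear molecule, 2 cuts → 3 fragments:
  1–9 → 9 bp
  10–45 → 36 bp
  46–168 → 123 bp
Sorted largest to smallest: 123, 36, 9 bp.

123, 36, 9 bp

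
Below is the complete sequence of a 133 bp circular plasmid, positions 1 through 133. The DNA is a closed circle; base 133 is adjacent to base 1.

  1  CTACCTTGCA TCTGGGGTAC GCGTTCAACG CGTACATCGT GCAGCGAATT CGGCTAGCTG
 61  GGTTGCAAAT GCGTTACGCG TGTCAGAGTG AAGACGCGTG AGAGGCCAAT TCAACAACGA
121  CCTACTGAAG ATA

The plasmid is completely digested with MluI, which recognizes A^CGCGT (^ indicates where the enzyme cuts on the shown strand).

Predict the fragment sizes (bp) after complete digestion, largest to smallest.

MluI sites (ACGCGT) start at positions 19, 28, 76, 94.
MluI cuts after the first base of each site, so after positions 19, 28, 76, 94.
Circular molecule, 4 cuts → 4 fragments:
  20–28 → 9 bp
  29–76 → 48 bp
  77–94 → 18 bp
  95–133 then 1–19 → 39 + 19 = 58 bp
Sorted largest to smallest: 58, 48, 18, 9 bp.

58, 48, 18, 9 bp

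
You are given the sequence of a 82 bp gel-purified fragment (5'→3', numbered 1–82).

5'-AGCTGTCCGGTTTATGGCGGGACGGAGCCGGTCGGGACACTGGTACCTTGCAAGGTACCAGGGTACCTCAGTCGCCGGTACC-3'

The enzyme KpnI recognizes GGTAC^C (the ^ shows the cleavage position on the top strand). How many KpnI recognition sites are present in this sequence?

GGTACC occurs starting at positions 42, 54, 62, 77.
KpnI cuts at 4 sites.

4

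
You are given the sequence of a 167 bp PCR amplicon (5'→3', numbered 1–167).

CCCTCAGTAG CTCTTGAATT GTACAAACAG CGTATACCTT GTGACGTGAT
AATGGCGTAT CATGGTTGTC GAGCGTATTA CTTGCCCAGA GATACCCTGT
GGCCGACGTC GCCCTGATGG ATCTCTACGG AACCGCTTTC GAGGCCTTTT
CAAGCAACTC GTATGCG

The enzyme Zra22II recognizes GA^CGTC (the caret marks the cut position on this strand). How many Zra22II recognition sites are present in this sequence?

GACGTC occurs starting at position 105.
Zra22II cuts at 1 site.

1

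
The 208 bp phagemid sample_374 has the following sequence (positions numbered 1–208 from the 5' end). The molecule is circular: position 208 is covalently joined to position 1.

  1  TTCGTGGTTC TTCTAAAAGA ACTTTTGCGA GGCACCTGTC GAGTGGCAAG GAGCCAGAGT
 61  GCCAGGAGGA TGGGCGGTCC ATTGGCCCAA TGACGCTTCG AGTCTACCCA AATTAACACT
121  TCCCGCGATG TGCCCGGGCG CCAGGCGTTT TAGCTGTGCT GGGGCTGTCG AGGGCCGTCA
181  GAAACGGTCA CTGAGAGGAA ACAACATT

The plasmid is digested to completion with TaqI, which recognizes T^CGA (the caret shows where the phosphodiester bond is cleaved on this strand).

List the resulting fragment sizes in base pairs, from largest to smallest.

79, 70, 59 bp

TaqI sites (TCGA) start at positions 39, 98, 168.
TaqI cuts after the first base of each site, so after positions 39, 98, 168.
Circular molecule, 3 cuts → 3 fragments:
  40–98 → 59 bp
  99–168 → 70 bp
  169–208 then 1–39 → 40 + 39 = 79 bp
Sorted largest to smallest: 79, 70, 59 bp.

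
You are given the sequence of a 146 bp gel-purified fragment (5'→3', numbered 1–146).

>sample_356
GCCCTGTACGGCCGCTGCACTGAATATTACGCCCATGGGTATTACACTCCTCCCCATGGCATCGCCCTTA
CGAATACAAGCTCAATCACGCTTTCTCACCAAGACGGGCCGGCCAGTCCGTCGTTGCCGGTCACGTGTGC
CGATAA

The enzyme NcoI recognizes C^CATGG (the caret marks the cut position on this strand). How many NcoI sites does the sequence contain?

CCATGG occurs starting at positions 33, 54.
NcoI cuts at 2 sites.

2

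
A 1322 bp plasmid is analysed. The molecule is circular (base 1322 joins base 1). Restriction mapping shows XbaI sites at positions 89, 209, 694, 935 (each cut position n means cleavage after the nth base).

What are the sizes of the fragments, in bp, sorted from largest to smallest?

Circular molecule, 4 cuts → 4 fragments:
  209 − 89 = 120 bp
  694 − 209 = 485 bp
  935 − 694 = 241 bp
  wrap: 1322 − 935 + 89 = 476 bp
Sorted largest to smallest: 485, 476, 241, 120 bp.

485, 476, 241, 120 bp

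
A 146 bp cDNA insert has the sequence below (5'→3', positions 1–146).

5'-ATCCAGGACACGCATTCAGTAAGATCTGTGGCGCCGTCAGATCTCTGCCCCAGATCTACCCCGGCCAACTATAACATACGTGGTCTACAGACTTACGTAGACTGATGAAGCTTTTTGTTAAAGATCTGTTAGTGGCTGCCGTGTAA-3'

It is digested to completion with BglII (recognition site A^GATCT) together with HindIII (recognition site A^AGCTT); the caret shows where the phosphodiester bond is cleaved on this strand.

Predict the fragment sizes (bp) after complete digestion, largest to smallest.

BglII sites (AGATCT) start at positions 22, 39, 52, 122.
BglII cuts after the first base of each site, so after positions 22, 39, 52, 122.
The HindIII site (AAGCTT) starts at position 108.
HindIII cuts after the first base of each site, so after position 108.
Combined cut positions: 22, 39, 52, 108, 122.
Linear molecule, 5 cuts → 6 fragments:
  1–22 → 22 bp
  23–39 → 17 bp
  40–52 → 13 bp
  53–108 → 56 bp
  109–122 → 14 bp
  123–146 → 24 bp
Sorted largest to smallest: 56, 24, 22, 17, 14, 13 bp.

56, 24, 22, 17, 14, 13 bp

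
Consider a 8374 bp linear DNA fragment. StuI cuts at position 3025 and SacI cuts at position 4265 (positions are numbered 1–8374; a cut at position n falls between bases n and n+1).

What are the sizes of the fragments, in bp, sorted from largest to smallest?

4109, 3025, 1240 bp

Combined cut positions (sorted): 3025, 4265.
Linear molecule, 2 cuts → 3 fragments:
  3025 − 0 = 3025 bp
  4265 − 3025 = 1240 bp
  8374 − 4265 = 4109 bp
Sorted largest to smallest: 4109, 3025, 1240 bp.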